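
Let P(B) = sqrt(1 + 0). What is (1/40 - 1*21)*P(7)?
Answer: -839/40 ≈ -20.975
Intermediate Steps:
P(B) = 1 (P(B) = sqrt(1) = 1)
(1/40 - 1*21)*P(7) = (1/40 - 1*21)*1 = (1/40 - 21)*1 = -839/40*1 = -839/40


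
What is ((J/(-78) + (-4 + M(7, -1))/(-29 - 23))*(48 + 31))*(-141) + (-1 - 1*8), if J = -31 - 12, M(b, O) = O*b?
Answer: -442315/52 ≈ -8506.1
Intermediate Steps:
J = -43
((J/(-78) + (-4 + M(7, -1))/(-29 - 23))*(48 + 31))*(-141) + (-1 - 1*8) = ((-43/(-78) + (-4 - 1*7)/(-29 - 23))*(48 + 31))*(-141) + (-1 - 1*8) = ((-43*(-1/78) + (-4 - 7)/(-52))*79)*(-141) + (-1 - 8) = ((43/78 - 11*(-1/52))*79)*(-141) - 9 = ((43/78 + 11/52)*79)*(-141) - 9 = ((119/156)*79)*(-141) - 9 = (9401/156)*(-141) - 9 = -441847/52 - 9 = -442315/52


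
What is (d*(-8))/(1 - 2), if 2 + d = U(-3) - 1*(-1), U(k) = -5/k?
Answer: 16/3 ≈ 5.3333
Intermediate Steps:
d = ⅔ (d = -2 + (-5/(-3) - 1*(-1)) = -2 + (-5*(-⅓) + 1) = -2 + (5/3 + 1) = -2 + 8/3 = ⅔ ≈ 0.66667)
(d*(-8))/(1 - 2) = ((⅔)*(-8))/(1 - 2) = -16/3/(-1) = -16/3*(-1) = 16/3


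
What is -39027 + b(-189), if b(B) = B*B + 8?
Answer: -3298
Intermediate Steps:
b(B) = 8 + B**2 (b(B) = B**2 + 8 = 8 + B**2)
-39027 + b(-189) = -39027 + (8 + (-189)**2) = -39027 + (8 + 35721) = -39027 + 35729 = -3298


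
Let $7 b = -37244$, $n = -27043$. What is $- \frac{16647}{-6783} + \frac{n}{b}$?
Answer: $\frac{634676517}{84208684} \approx 7.5369$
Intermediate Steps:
$b = - \frac{37244}{7}$ ($b = \frac{1}{7} \left(-37244\right) = - \frac{37244}{7} \approx -5320.6$)
$- \frac{16647}{-6783} + \frac{n}{b} = - \frac{16647}{-6783} - \frac{27043}{- \frac{37244}{7}} = \left(-16647\right) \left(- \frac{1}{6783}\right) - - \frac{189301}{37244} = \frac{5549}{2261} + \frac{189301}{37244} = \frac{634676517}{84208684}$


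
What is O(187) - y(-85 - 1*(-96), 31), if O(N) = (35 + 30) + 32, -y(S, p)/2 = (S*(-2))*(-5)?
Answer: 317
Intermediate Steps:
y(S, p) = -20*S (y(S, p) = -2*S*(-2)*(-5) = -2*(-2*S)*(-5) = -20*S)
O(N) = 97 (O(N) = 65 + 32 = 97)
O(187) - y(-85 - 1*(-96), 31) = 97 - (-20)*(-85 - 1*(-96)) = 97 - (-20)*(-85 + 96) = 97 - (-20)*11 = 97 - 1*(-220) = 97 + 220 = 317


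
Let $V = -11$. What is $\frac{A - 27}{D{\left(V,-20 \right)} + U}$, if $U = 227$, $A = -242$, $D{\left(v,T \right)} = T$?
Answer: $- \frac{269}{207} \approx -1.2995$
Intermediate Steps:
$\frac{A - 27}{D{\left(V,-20 \right)} + U} = \frac{-242 - 27}{-20 + 227} = - \frac{269}{207}$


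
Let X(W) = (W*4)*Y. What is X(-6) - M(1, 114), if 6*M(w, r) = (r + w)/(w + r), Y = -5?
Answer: 719/6 ≈ 119.83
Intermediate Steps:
X(W) = -20*W (X(W) = (W*4)*(-5) = (4*W)*(-5) = -20*W)
M(w, r) = ⅙ (M(w, r) = ((r + w)/(w + r))/6 = ((r + w)/(r + w))/6 = (⅙)*1 = ⅙)
X(-6) - M(1, 114) = -20*(-6) - 1*⅙ = 120 - ⅙ = 719/6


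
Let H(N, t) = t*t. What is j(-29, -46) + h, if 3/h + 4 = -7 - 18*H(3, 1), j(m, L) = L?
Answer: -1337/29 ≈ -46.103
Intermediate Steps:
H(N, t) = t²
h = -3/29 (h = 3/(-4 + (-7 - 18*1²)) = 3/(-4 + (-7 - 18*1)) = 3/(-4 + (-7 - 18)) = 3/(-4 - 25) = 3/(-29) = 3*(-1/29) = -3/29 ≈ -0.10345)
j(-29, -46) + h = -46 - 3/29 = -1337/29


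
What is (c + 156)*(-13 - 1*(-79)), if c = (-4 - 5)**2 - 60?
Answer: 11682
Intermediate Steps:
c = 21 (c = (-9)**2 - 60 = 81 - 60 = 21)
(c + 156)*(-13 - 1*(-79)) = (21 + 156)*(-13 - 1*(-79)) = 177*(-13 + 79) = 177*66 = 11682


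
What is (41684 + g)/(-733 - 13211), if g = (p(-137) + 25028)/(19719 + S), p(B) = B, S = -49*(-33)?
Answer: -98821635/33056576 ≈ -2.9895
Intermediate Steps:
S = 1617
g = 8297/7112 (g = (-137 + 25028)/(19719 + 1617) = 24891/21336 = 24891*(1/21336) = 8297/7112 ≈ 1.1666)
(41684 + g)/(-733 - 13211) = (41684 + 8297/7112)/(-733 - 13211) = (296464905/7112)/(-13944) = (296464905/7112)*(-1/13944) = -98821635/33056576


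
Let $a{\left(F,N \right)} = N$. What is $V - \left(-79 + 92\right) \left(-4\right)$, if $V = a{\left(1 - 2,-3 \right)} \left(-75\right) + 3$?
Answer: $280$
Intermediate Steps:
$V = 228$ ($V = \left(-3\right) \left(-75\right) + 3 = 225 + 3 = 228$)
$V - \left(-79 + 92\right) \left(-4\right) = 228 - \left(-79 + 92\right) \left(-4\right) = 228 - 13 \left(-4\right) = 228 - -52 = 228 + 52 = 280$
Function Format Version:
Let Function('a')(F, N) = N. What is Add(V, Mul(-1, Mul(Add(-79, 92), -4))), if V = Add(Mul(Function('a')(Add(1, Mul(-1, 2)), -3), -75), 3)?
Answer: 280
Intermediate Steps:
V = 228 (V = Add(Mul(-3, -75), 3) = Add(225, 3) = 228)
Add(V, Mul(-1, Mul(Add(-79, 92), -4))) = Add(228, Mul(-1, Mul(Add(-79, 92), -4))) = Add(228, Mul(-1, Mul(13, -4))) = Add(228, Mul(-1, -52)) = Add(228, 52) = 280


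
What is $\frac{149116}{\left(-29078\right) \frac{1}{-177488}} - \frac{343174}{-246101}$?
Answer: $\frac{3256696512371490}{3578062439} \approx 9.1018 \cdot 10^{5}$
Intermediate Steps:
$\frac{149116}{\left(-29078\right) \frac{1}{-177488}} - \frac{343174}{-246101} = \frac{149116}{\left(-29078\right) \left(- \frac{1}{177488}\right)} - - \frac{343174}{246101} = \frac{149116}{\frac{14539}{88744}} + \frac{343174}{246101} = 149116 \cdot \frac{88744}{14539} + \frac{343174}{246101} = \frac{13233150304}{14539} + \frac{343174}{246101} = \frac{3256696512371490}{3578062439}$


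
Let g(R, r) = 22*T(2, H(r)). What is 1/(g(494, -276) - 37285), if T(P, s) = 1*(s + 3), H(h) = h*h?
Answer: 1/1638653 ≈ 6.1026e-7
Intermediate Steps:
H(h) = h**2
T(P, s) = 3 + s (T(P, s) = 1*(3 + s) = 3 + s)
g(R, r) = 66 + 22*r**2 (g(R, r) = 22*(3 + r**2) = 66 + 22*r**2)
1/(g(494, -276) - 37285) = 1/((66 + 22*(-276)**2) - 37285) = 1/((66 + 22*76176) - 37285) = 1/((66 + 1675872) - 37285) = 1/(1675938 - 37285) = 1/1638653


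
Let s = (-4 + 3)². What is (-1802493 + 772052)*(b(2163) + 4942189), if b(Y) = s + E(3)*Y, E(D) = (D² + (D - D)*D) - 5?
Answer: -5101550581322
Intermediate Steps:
s = 1 (s = (-1)² = 1)
E(D) = -5 + D² (E(D) = (D² + 0*D) - 5 = (D² + 0) - 5 = D² - 5 = -5 + D²)
b(Y) = 1 + 4*Y (b(Y) = 1 + (-5 + 3²)*Y = 1 + (-5 + 9)*Y = 1 + 4*Y)
(-1802493 + 772052)*(b(2163) + 4942189) = (-1802493 + 772052)*((1 + 4*2163) + 4942189) = -1030441*((1 + 8652) + 4942189) = -1030441*(8653 + 4942189) = -1030441*4950842 = -5101550581322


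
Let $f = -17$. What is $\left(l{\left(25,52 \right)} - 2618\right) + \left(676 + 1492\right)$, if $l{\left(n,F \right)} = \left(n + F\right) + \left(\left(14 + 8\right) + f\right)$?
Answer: $-368$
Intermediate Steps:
$l{\left(n,F \right)} = 5 + F + n$ ($l{\left(n,F \right)} = \left(n + F\right) + \left(\left(14 + 8\right) - 17\right) = \left(F + n\right) + \left(22 - 17\right) = \left(F + n\right) + 5 = 5 + F + n$)
$\left(l{\left(25,52 \right)} - 2618\right) + \left(676 + 1492\right) = \left(\left(5 + 52 + 25\right) - 2618\right) + \left(676 + 1492\right) = \left(82 - 2618\right) + 2168 = -2536 + 2168 = -368$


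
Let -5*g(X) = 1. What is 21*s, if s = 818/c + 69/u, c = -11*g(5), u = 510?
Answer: 14606613/1870 ≈ 7811.0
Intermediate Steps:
g(X) = -⅕ (g(X) = -⅕*1 = -⅕)
c = 11/5 (c = -11*(-⅕) = 11/5 ≈ 2.2000)
s = 695553/1870 (s = 818/(11/5) + 69/510 = 818*(5/11) + 69*(1/510) = 4090/11 + 23/170 = 695553/1870 ≈ 371.95)
21*s = 21*(695553/1870) = 14606613/1870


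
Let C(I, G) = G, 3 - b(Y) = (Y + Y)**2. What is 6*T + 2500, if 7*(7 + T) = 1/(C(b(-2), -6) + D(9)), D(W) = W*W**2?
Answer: 4146648/1687 ≈ 2458.0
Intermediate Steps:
b(Y) = 3 - 4*Y**2 (b(Y) = 3 - (Y + Y)**2 = 3 - (2*Y)**2 = 3 - 4*Y**2)
D(W) = W**3
T = -35426/5061 (T = -7 + 1/(7*(-6 + 9**3)) = -7 + 1/(7*(-6 + 729)) = -7 + (1/7)/723 = -7 + (1/7)*(1/723) = -7 + 1/5061 = -35426/5061 ≈ -6.9998)
6*T + 2500 = 6*(-35426/5061) + 2500 = -70852/1687 + 2500 = 4146648/1687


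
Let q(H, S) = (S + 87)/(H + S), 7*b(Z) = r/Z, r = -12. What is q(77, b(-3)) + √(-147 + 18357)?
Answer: 613/543 + √18210 ≈ 136.07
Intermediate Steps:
b(Z) = -12/(7*Z) (b(Z) = (-12/Z)/7 = -12/(7*Z))
q(H, S) = (87 + S)/(H + S)
q(77, b(-3)) + √(-147 + 18357) = (87 - 12/7/(-3))/(77 - 12/7/(-3)) + √(-147 + 18357) = (87 - 12/7*(-⅓))/(77 - 12/7*(-⅓)) + √18210 = (87 + 4/7)/(77 + 4/7) + √18210 = (613/7)/(543/7) + √18210 = (7/543)*(613/7) + √18210 = 613/543 + √18210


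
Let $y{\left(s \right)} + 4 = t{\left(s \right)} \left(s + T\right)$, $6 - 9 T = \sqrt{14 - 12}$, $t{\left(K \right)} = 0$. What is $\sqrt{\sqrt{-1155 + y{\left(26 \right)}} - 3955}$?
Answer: $\sqrt{-3955 + i \sqrt{1159}} \approx 0.2707 + 62.889 i$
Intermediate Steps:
$T = \frac{2}{3} - \frac{\sqrt{2}}{9}$ ($T = \frac{2}{3} - \frac{\sqrt{14 - 12}}{9} = \frac{2}{3} - \frac{\sqrt{2}}{9} \approx 0.50953$)
$y{\left(s \right)} = -4$ ($y{\left(s \right)} = -4 + 0 \left(s + \left(\frac{2}{3} - \frac{\sqrt{2}}{9}\right)\right) = -4 + 0 \left(\frac{2}{3} + s - \frac{\sqrt{2}}{9}\right) = -4 + 0 = -4$)
$\sqrt{\sqrt{-1155 + y{\left(26 \right)}} - 3955} = \sqrt{\sqrt{-1155 - 4} - 3955} = \sqrt{\sqrt{-1159} - 3955} = \sqrt{i \sqrt{1159} - 3955} = \sqrt{-3955 + i \sqrt{1159}}$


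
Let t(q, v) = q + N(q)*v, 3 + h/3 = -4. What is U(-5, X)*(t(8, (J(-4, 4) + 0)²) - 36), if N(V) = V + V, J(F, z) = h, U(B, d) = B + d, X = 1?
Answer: -28112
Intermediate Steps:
h = -21 (h = -9 + 3*(-4) = -9 - 12 = -21)
J(F, z) = -21
N(V) = 2*V
t(q, v) = q + 2*q*v (t(q, v) = q + (2*q)*v = q + 2*q*v)
U(-5, X)*(t(8, (J(-4, 4) + 0)²) - 36) = (-5 + 1)*(8*(1 + 2*(-21 + 0)²) - 36) = -4*(8*(1 + 2*(-21)²) - 36) = -4*(8*(1 + 2*441) - 36) = -4*(8*(1 + 882) - 36) = -4*(8*883 - 36) = -4*(7064 - 36) = -4*7028 = -28112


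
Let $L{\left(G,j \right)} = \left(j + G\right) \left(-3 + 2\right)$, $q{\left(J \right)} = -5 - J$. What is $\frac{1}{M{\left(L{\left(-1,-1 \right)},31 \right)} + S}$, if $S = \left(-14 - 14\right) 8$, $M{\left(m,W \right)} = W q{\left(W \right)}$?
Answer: $- \frac{1}{1340} \approx -0.00074627$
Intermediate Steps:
$L{\left(G,j \right)} = - G - j$ ($L{\left(G,j \right)} = \left(G + j\right) \left(-1\right) = - G - j$)
$M{\left(m,W \right)} = W \left(-5 - W\right)$
$S = -224$ ($S = \left(-28\right) 8 = -224$)
$\frac{1}{M{\left(L{\left(-1,-1 \right)},31 \right)} + S} = \frac{1}{\left(-1\right) 31 \left(5 + 31\right) - 224} = \frac{1}{\left(-1\right) 31 \cdot 36 - 224} = \frac{1}{-1116 - 224} = \frac{1}{-1340} = - \frac{1}{1340}$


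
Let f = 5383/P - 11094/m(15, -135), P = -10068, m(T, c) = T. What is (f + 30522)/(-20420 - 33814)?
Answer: -1499219101/2730139560 ≈ -0.54914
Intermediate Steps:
f = -37258379/50340 (f = 5383/(-10068) - 11094/15 = 5383*(-1/10068) - 11094*1/15 = -5383/10068 - 3698/5 = -37258379/50340 ≈ -740.13)
(f + 30522)/(-20420 - 33814) = (-37258379/50340 + 30522)/(-20420 - 33814) = (1499219101/50340)/(-54234) = (1499219101/50340)*(-1/54234) = -1499219101/2730139560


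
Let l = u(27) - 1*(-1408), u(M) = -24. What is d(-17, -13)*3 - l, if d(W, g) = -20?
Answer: -1444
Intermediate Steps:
l = 1384 (l = -24 - 1*(-1408) = -24 + 1408 = 1384)
d(-17, -13)*3 - l = -20*3 - 1*1384 = -60 - 1384 = -1444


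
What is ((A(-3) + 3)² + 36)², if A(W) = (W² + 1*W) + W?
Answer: 5184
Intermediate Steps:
A(W) = W² + 2*W (A(W) = (W² + W) + W = (W + W²) + W = W² + 2*W)
((A(-3) + 3)² + 36)² = ((-3*(2 - 3) + 3)² + 36)² = ((-3*(-1) + 3)² + 36)² = ((3 + 3)² + 36)² = (6² + 36)² = (36 + 36)² = 72² = 5184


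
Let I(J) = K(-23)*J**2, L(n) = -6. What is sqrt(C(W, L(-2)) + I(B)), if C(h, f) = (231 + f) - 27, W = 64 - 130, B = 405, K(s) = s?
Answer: 3*I*sqrt(419153) ≈ 1942.3*I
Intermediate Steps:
I(J) = -23*J**2
W = -66
C(h, f) = 204 + f
sqrt(C(W, L(-2)) + I(B)) = sqrt((204 - 6) - 23*405**2) = sqrt(198 - 23*164025) = sqrt(198 - 3772575) = sqrt(-3772377) = 3*I*sqrt(419153)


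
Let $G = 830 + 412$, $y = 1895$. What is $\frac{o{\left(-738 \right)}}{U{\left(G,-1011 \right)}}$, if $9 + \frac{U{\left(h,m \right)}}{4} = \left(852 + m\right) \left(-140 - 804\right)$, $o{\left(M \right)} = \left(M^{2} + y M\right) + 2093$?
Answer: $- \frac{851773}{600348} \approx -1.4188$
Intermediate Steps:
$o{\left(M \right)} = 2093 + M^{2} + 1895 M$ ($o{\left(M \right)} = \left(M^{2} + 1895 M\right) + 2093 = 2093 + M^{2} + 1895 M$)
$G = 1242$
$U{\left(h,m \right)} = -3217188 - 3776 m$ ($U{\left(h,m \right)} = -36 + 4 \left(852 + m\right) \left(-140 - 804\right) = -36 + 4 \left(852 + m\right) \left(-944\right) = -36 + 4 \left(-804288 - 944 m\right) = -36 - \left(3217152 + 3776 m\right) = -3217188 - 3776 m$)
$\frac{o{\left(-738 \right)}}{U{\left(G,-1011 \right)}} = \frac{2093 + \left(-738\right)^{2} + 1895 \left(-738\right)}{-3217188 - -3817536} = \frac{2093 + 544644 - 1398510}{-3217188 + 3817536} = - \frac{851773}{600348}$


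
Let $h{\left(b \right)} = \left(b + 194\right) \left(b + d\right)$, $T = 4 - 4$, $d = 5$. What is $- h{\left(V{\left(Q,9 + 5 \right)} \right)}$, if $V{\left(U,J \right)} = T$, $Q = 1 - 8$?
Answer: $-970$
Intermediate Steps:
$T = 0$ ($T = 4 - 4 = 0$)
$Q = -7$
$V{\left(U,J \right)} = 0$
$h{\left(b \right)} = \left(5 + b\right) \left(194 + b\right)$ ($h{\left(b \right)} = \left(b + 194\right) \left(b + 5\right) = \left(194 + b\right) \left(5 + b\right) = \left(5 + b\right) \left(194 + b\right)$)
$- h{\left(V{\left(Q,9 + 5 \right)} \right)} = - (970 + 0^{2} + 199 \cdot 0) = - (970 + 0 + 0) = \left(-1\right) 970 = -970$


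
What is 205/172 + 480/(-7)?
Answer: -81125/1204 ≈ -67.380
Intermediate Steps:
205/172 + 480/(-7) = 205*(1/172) + 480*(-1/7) = 205/172 - 480/7 = -81125/1204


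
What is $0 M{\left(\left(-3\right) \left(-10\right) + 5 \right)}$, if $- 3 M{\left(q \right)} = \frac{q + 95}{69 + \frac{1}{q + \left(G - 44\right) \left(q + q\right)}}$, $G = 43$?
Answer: $0$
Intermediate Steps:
$M{\left(q \right)} = - \frac{95 + q}{3 \left(69 - \frac{1}{q}\right)}$ ($M{\left(q \right)} = - \frac{\left(q + 95\right) \frac{1}{69 + \frac{1}{q + \left(43 - 44\right) \left(q + q\right)}}}{3} = - \frac{\left(95 + q\right) \frac{1}{69 + \frac{1}{q - 2 q}}}{3} = - \frac{\left(95 + q\right) \frac{1}{69 + \frac{1}{\left(-1\right) q}}}{3} = - \frac{\left(95 + q\right) \frac{1}{69 - \frac{1}{q}}}{3} = - \frac{\frac{1}{69 - \frac{1}{q}} \left(95 + q\right)}{3} = - \frac{95 + q}{3 \left(69 - \frac{1}{q}\right)}$)
$0 M{\left(\left(-3\right) \left(-10\right) + 5 \right)} = 0 \left(- \frac{\left(\left(-3\right) \left(-10\right) + 5\right) \left(95 + \left(\left(-3\right) \left(-10\right) + 5\right)\right)}{-3 + 207 \left(\left(-3\right) \left(-10\right) + 5\right)}\right) = 0 \left(- \frac{\left(30 + 5\right) \left(95 + \left(30 + 5\right)\right)}{-3 + 207 \left(30 + 5\right)}\right) = 0 \left(\left(-1\right) 35 \frac{1}{-3 + 207 \cdot 35} \left(95 + 35\right)\right) = 0 \left(\left(-1\right) 35 \frac{1}{-3 + 7245} \cdot 130\right) = 0 \left(\left(-1\right) 35 \cdot \frac{1}{7242} \cdot 130\right) = 0 \left(- \frac{2275}{3621}\right) = 0$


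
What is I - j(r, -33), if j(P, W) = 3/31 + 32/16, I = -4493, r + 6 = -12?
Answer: -139348/31 ≈ -4495.1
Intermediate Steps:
r = -18 (r = -6 - 12 = -18)
j(P, W) = 65/31 (j(P, W) = 3*(1/31) + 32*(1/16) = 3/31 + 2 = 65/31)
I - j(r, -33) = -4493 - 1*65/31 = -4493 - 65/31 = -139348/31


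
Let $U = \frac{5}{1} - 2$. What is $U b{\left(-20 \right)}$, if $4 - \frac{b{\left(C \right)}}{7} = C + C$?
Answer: $924$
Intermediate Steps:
$b{\left(C \right)} = 28 - 14 C$ ($b{\left(C \right)} = 28 - 7 \left(C + C\right) = 28 - 7 \cdot 2 C = 28 - 14 C$)
$U = 3$ ($U = 5 \cdot 1 - 2 = 5 - 2 = 3$)
$U b{\left(-20 \right)} = 3 \left(28 - -280\right) = 3 \left(28 + 280\right) = 3 \cdot 308 = 924$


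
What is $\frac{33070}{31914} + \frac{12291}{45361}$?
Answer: $\frac{946171622}{723825477} \approx 1.3072$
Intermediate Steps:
$\frac{33070}{31914} + \frac{12291}{45361} = 33070 \cdot \frac{1}{31914} + 12291 \cdot \frac{1}{45361} = \frac{16535}{15957} + \frac{12291}{45361} = \frac{946171622}{723825477}$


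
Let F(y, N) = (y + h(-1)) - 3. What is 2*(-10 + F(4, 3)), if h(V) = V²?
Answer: -16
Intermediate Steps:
F(y, N) = -2 + y (F(y, N) = (y + (-1)²) - 3 = (y + 1) - 3 = (1 + y) - 3 = -2 + y)
2*(-10 + F(4, 3)) = 2*(-10 + (-2 + 4)) = 2*(-10 + 2) = 2*(-8) = -16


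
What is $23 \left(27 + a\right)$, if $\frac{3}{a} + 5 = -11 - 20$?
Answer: $\frac{7429}{12} \approx 619.08$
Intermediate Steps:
$a = - \frac{1}{12}$ ($a = \frac{3}{-5 - 31} = \frac{3}{-36} = 3 \left(- \frac{1}{36}\right) = - \frac{1}{12} \approx -0.083333$)
$23 \left(27 + a\right) = 23 \left(27 - \frac{1}{12}\right) = 23 \cdot \frac{323}{12} = \frac{7429}{12}$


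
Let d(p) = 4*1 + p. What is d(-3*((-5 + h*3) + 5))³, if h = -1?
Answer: 2197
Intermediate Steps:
d(p) = 4 + p
d(-3*((-5 + h*3) + 5))³ = (4 - 3*((-5 - 1*3) + 5))³ = (4 - 3*((-5 - 3) + 5))³ = (4 - 3*(-8 + 5))³ = (4 - 3*(-3))³ = (4 + 9)³ = 13³ = 2197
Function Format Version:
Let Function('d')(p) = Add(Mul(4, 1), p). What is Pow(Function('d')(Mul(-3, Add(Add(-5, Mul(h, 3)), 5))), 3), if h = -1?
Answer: 2197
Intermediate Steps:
Function('d')(p) = Add(4, p)
Pow(Function('d')(Mul(-3, Add(Add(-5, Mul(h, 3)), 5))), 3) = Pow(Add(4, Mul(-3, Add(Add(-5, Mul(-1, 3)), 5))), 3) = Pow(Add(4, Mul(-3, Add(Add(-5, -3), 5))), 3) = Pow(Add(4, Mul(-3, Add(-8, 5))), 3) = Pow(Add(4, Mul(-3, -3)), 3) = Pow(Add(4, 9), 3) = Pow(13, 3) = 2197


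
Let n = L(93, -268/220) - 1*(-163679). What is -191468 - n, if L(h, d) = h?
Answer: -355240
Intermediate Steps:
n = 163772 (n = 93 - 1*(-163679) = 93 + 163679 = 163772)
-191468 - n = -191468 - 1*163772 = -191468 - 163772 = -355240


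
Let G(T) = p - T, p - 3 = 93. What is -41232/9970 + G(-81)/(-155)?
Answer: -163113/30907 ≈ -5.2775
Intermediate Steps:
p = 96 (p = 3 + 93 = 96)
G(T) = 96 - T
-41232/9970 + G(-81)/(-155) = -41232/9970 + (96 - 1*(-81))/(-155) = -41232*1/9970 + (96 + 81)*(-1/155) = -20616/4985 + 177*(-1/155) = -20616/4985 - 177/155 = -163113/30907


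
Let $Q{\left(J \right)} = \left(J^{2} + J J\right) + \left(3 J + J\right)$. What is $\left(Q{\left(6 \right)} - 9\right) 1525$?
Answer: $132675$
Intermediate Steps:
$Q{\left(J \right)} = 2 J^{2} + 4 J$ ($Q{\left(J \right)} = \left(J^{2} + J^{2}\right) + 4 J = 2 J^{2} + 4 J$)
$\left(Q{\left(6 \right)} - 9\right) 1525 = \left(2 \cdot 6 \left(2 + 6\right) - 9\right) 1525 = \left(2 \cdot 6 \cdot 8 - 9\right) 1525 = \left(96 - 9\right) 1525 = 87 \cdot 1525 = 132675$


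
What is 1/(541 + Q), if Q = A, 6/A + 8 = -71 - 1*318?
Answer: 397/214771 ≈ 0.0018485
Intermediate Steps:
A = -6/397 (A = 6/(-8 + (-71 - 1*318)) = 6/(-8 + (-71 - 318)) = 6/(-8 - 389) = 6/(-397) = 6*(-1/397) = -6/397 ≈ -0.015113)
Q = -6/397 ≈ -0.015113
1/(541 + Q) = 1/(541 - 6/397) = 1/(214771/397) = 397/214771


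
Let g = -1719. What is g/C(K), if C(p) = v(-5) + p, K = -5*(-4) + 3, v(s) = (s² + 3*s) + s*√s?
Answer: -56727/1214 - 8595*I*√5/1214 ≈ -46.727 - 15.831*I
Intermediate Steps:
v(s) = s² + s^(3/2) + 3*s (v(s) = (s² + 3*s) + s^(3/2) = s² + s^(3/2) + 3*s)
K = 23 (K = 20 + 3 = 23)
C(p) = 10 + p - 5*I*√5 (C(p) = ((-5)² + (-5)^(3/2) + 3*(-5)) + p = (25 - 5*I*√5 - 15) + p = (10 - 5*I*√5) + p = 10 + p - 5*I*√5)
g/C(K) = -1719/(10 + 23 - 5*I*√5) = -1719/(33 - 5*I*√5)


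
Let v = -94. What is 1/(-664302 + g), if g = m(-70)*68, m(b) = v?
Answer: -1/670694 ≈ -1.4910e-6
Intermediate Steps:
m(b) = -94
g = -6392 (g = -94*68 = -6392)
1/(-664302 + g) = 1/(-664302 - 6392) = 1/(-670694) = -1/670694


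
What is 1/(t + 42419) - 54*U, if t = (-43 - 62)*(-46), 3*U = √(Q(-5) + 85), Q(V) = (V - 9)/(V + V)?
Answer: 1/47249 - 216*√15/5 ≈ -167.31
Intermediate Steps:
Q(V) = (-9 + V)/(2*V) (Q(V) = (-9 + V)/((2*V)) = (-9 + V)*(1/(2*V)) = (-9 + V)/(2*V))
U = 4*√15/5 (U = √((½)*(-9 - 5)/(-5) + 85)/3 = √((½)*(-⅕)*(-14) + 85)/3 = √(7/5 + 85)/3 = √(432/5)/3 = (12*√15/5)/3 = 4*√15/5 ≈ 3.0984)
t = 4830 (t = -105*(-46) = 4830)
1/(t + 42419) - 54*U = 1/(4830 + 42419) - 216*√15/5 = 1/47249 - 216*√15/5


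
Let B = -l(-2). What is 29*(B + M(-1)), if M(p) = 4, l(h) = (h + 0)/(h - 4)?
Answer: 319/3 ≈ 106.33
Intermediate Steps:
l(h) = h/(-4 + h)
B = -⅓ (B = -(-2)/(-4 - 2) = -(-2)/(-6) = -(-2)*(-1)/6 = -1*⅓ = -⅓ ≈ -0.33333)
29*(B + M(-1)) = 29*(-⅓ + 4) = 29*(11/3) = 319/3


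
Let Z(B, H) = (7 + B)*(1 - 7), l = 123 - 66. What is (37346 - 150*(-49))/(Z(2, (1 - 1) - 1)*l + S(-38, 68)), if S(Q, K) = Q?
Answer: -11174/779 ≈ -14.344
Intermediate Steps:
l = 57
Z(B, H) = -42 - 6*B (Z(B, H) = (7 + B)*(-6) = -42 - 6*B)
(37346 - 150*(-49))/(Z(2, (1 - 1) - 1)*l + S(-38, 68)) = (37346 - 150*(-49))/((-42 - 6*2)*57 - 38) = (37346 + 7350)/((-42 - 12)*57 - 38) = 44696/(-54*57 - 38) = 44696/(-3078 - 38) = 44696/(-3116) = 44696*(-1/3116) = -11174/779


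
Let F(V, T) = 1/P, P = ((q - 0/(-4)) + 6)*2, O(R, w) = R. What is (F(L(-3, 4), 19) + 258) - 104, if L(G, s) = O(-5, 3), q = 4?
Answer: 3081/20 ≈ 154.05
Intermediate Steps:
L(G, s) = -5
P = 20 (P = ((4 - 0/(-4)) + 6)*2 = ((4 - 0*(-1)/4) + 6)*2 = ((4 - 1*0) + 6)*2 = ((4 + 0) + 6)*2 = (4 + 6)*2 = 10*2 = 20)
F(V, T) = 1/20
(F(L(-3, 4), 19) + 258) - 104 = (1/20 + 258) - 104 = 5161/20 - 104 = 3081/20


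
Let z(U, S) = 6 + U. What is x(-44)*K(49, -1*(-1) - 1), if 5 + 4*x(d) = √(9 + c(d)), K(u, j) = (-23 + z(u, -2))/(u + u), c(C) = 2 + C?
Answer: -20/49 + 4*I*√33/49 ≈ -0.40816 + 0.46894*I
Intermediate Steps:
K(u, j) = (-17 + u)/(2*u) (K(u, j) = (-23 + (6 + u))/(u + u) = (-17 + u)/((2*u)) = (-17 + u)*(1/(2*u)) = (-17 + u)/(2*u))
x(d) = -5/4 + √(11 + d)/4 (x(d) = -5/4 + √(9 + (2 + d))/4 = -5/4 + √(11 + d)/4)
x(-44)*K(49, -1*(-1) - 1) = (-5/4 + √(11 - 44)/4)*((½)*(-17 + 49)/49) = (-5/4 + √(-33)/4)*((½)*(1/49)*32) = (-5/4 + (I*√33)/4)*(16/49) = (-5/4 + I*√33/4)*(16/49) = -20/49 + 4*I*√33/49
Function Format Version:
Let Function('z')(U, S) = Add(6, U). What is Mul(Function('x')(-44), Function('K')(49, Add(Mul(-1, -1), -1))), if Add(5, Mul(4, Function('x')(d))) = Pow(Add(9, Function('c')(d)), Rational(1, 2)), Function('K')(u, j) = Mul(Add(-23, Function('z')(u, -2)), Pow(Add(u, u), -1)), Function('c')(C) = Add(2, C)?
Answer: Add(Rational(-20, 49), Mul(Rational(4, 49), I, Pow(33, Rational(1, 2)))) ≈ Add(-0.40816, Mul(0.46894, I))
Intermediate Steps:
Function('K')(u, j) = Mul(Rational(1, 2), Pow(u, -1), Add(-17, u)) (Function('K')(u, j) = Mul(Add(-23, Add(6, u)), Pow(Add(u, u), -1)) = Mul(Add(-17, u), Pow(Mul(2, u), -1)) = Mul(Add(-17, u), Mul(Rational(1, 2), Pow(u, -1))) = Mul(Rational(1, 2), Pow(u, -1), Add(-17, u)))
Function('x')(d) = Add(Rational(-5, 4), Mul(Rational(1, 4), Pow(Add(11, d), Rational(1, 2)))) (Function('x')(d) = Add(Rational(-5, 4), Mul(Rational(1, 4), Pow(Add(9, Add(2, d)), Rational(1, 2)))) = Add(Rational(-5, 4), Mul(Rational(1, 4), Pow(Add(11, d), Rational(1, 2)))))
Mul(Function('x')(-44), Function('K')(49, Add(Mul(-1, -1), -1))) = Mul(Add(Rational(-5, 4), Mul(Rational(1, 4), Pow(Add(11, -44), Rational(1, 2)))), Mul(Rational(1, 2), Pow(49, -1), Add(-17, 49))) = Mul(Add(Rational(-5, 4), Mul(Rational(1, 4), Pow(-33, Rational(1, 2)))), Mul(Rational(1, 2), Rational(1, 49), 32)) = Mul(Add(Rational(-5, 4), Mul(Rational(1, 4), Mul(I, Pow(33, Rational(1, 2))))), Rational(16, 49)) = Mul(Add(Rational(-5, 4), Mul(Rational(1, 4), I, Pow(33, Rational(1, 2)))), Rational(16, 49)) = Add(Rational(-20, 49), Mul(Rational(4, 49), I, Pow(33, Rational(1, 2))))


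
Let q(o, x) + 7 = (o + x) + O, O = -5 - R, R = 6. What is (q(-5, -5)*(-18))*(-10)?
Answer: -5040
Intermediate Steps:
O = -11 (O = -5 - 1*6 = -5 - 6 = -11)
q(o, x) = -18 + o + x (q(o, x) = -7 + ((o + x) - 11) = -7 + (-11 + o + x) = -18 + o + x)
(q(-5, -5)*(-18))*(-10) = ((-18 - 5 - 5)*(-18))*(-10) = -28*(-18)*(-10) = 504*(-10) = -5040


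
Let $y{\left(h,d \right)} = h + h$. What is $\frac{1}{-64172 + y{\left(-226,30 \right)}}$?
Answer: $- \frac{1}{64624} \approx -1.5474 \cdot 10^{-5}$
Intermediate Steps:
$y{\left(h,d \right)} = 2 h$
$\frac{1}{-64172 + y{\left(-226,30 \right)}} = \frac{1}{-64172 + 2 \left(-226\right)} = \frac{1}{-64172 - 452} = \frac{1}{-64624} = - \frac{1}{64624}$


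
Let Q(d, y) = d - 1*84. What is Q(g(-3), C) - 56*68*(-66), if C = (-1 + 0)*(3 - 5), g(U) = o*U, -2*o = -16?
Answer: 251220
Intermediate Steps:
o = 8 (o = -½*(-16) = 8)
g(U) = 8*U
C = 2 (C = -1*(-2) = 2)
Q(d, y) = -84 + d (Q(d, y) = d - 84 = -84 + d)
Q(g(-3), C) - 56*68*(-66) = (-84 + 8*(-3)) - 56*68*(-66) = (-84 - 24) - 3808*(-66) = -108 + 251328 = 251220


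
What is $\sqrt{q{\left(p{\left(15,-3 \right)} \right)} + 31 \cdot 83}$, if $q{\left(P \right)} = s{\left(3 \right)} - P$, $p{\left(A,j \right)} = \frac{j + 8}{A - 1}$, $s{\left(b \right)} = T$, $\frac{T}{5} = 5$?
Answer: $\frac{\sqrt{509138}}{14} \approx 50.967$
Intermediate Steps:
$T = 25$ ($T = 5 \cdot 5 = 25$)
$s{\left(b \right)} = 25$
$p{\left(A,j \right)} = \frac{8 + j}{-1 + A}$
$q{\left(P \right)} = 25 - P$
$\sqrt{q{\left(p{\left(15,-3 \right)} \right)} + 31 \cdot 83} = \sqrt{\left(25 - \frac{8 - 3}{-1 + 15}\right) + 31 \cdot 83} = \sqrt{\left(25 - \frac{1}{14} \cdot 5\right) + 2573} = \sqrt{\left(25 - \frac{5}{14}\right) + 2573} = \sqrt{\frac{345}{14} + 2573} = \sqrt{\frac{36367}{14}} = \frac{\sqrt{509138}}{14}$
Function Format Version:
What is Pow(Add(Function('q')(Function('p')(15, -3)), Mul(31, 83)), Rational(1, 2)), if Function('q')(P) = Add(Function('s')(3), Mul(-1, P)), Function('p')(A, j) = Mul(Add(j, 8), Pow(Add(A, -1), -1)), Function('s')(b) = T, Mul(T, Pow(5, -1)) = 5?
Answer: Mul(Rational(1, 14), Pow(509138, Rational(1, 2))) ≈ 50.967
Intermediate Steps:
T = 25 (T = Mul(5, 5) = 25)
Function('s')(b) = 25
Function('p')(A, j) = Mul(Pow(Add(-1, A), -1), Add(8, j)) (Function('p')(A, j) = Mul(Add(8, j), Pow(Add(-1, A), -1)) = Mul(Pow(Add(-1, A), -1), Add(8, j)))
Function('q')(P) = Add(25, Mul(-1, P))
Pow(Add(Function('q')(Function('p')(15, -3)), Mul(31, 83)), Rational(1, 2)) = Pow(Add(Add(25, Mul(-1, Mul(Pow(Add(-1, 15), -1), Add(8, -3)))), Mul(31, 83)), Rational(1, 2)) = Pow(Add(Add(25, Mul(-1, Mul(Pow(14, -1), 5))), 2573), Rational(1, 2)) = Pow(Add(Add(25, Mul(-1, Mul(Rational(1, 14), 5))), 2573), Rational(1, 2)) = Pow(Add(Add(25, Mul(-1, Rational(5, 14))), 2573), Rational(1, 2)) = Pow(Add(Add(25, Rational(-5, 14)), 2573), Rational(1, 2)) = Pow(Add(Rational(345, 14), 2573), Rational(1, 2)) = Pow(Rational(36367, 14), Rational(1, 2)) = Mul(Rational(1, 14), Pow(509138, Rational(1, 2)))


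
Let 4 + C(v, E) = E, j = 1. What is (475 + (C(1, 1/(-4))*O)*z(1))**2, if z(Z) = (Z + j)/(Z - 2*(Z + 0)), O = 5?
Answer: 1071225/4 ≈ 2.6781e+5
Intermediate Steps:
C(v, E) = -4 + E
z(Z) = -(1 + Z)/Z (z(Z) = (Z + 1)/(Z - 2*(Z + 0)) = (1 + Z)/(Z - 2*Z) = (1 + Z)/((-Z)) = (1 + Z)*(-1/Z) = -(1 + Z)/Z)
(475 + (C(1, 1/(-4))*O)*z(1))**2 = (475 + ((-4 + 1/(-4))*5)*((-1 - 1*1)/1))**2 = (475 + ((-4 - 1/4)*5)*(1*(-1 - 1)))**2 = (475 + (-17/4*5)*(1*(-2)))**2 = (475 - 85/4*(-2))**2 = (475 + 85/2)**2 = (1035/2)**2 = 1071225/4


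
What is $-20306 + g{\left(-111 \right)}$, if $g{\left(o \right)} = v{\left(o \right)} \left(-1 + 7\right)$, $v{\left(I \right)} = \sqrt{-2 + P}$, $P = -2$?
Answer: $-20306 + 12 i \approx -20306.0 + 12.0 i$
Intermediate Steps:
$v{\left(I \right)} = 2 i$ ($v{\left(I \right)} = \sqrt{-2 - 2} = \sqrt{-4} = 2 i$)
$g{\left(o \right)} = 12 i$ ($g{\left(o \right)} = 2 i \left(-1 + 7\right) = 2 i 6 = 12 i$)
$-20306 + g{\left(-111 \right)} = -20306 + 12 i$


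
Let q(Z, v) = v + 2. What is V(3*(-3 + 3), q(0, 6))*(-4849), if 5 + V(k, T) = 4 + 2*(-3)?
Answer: 33943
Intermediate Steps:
q(Z, v) = 2 + v
V(k, T) = -7 (V(k, T) = -5 + (4 + 2*(-3)) = -5 + (4 - 6) = -5 - 2 = -7)
V(3*(-3 + 3), q(0, 6))*(-4849) = -7*(-4849) = 33943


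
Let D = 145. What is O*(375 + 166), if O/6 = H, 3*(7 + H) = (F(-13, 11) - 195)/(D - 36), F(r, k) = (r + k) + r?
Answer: -2703918/109 ≈ -24807.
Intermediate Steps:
F(r, k) = k + 2*r (F(r, k) = (k + r) + r = k + 2*r)
H = -833/109 (H = -7 + (((11 + 2*(-13)) - 195)/(145 - 36))/3 = -7 + (((11 - 26) - 195)/109)/3 = -7 + ((-15 - 195)*(1/109))/3 = -7 + (-210*1/109)/3 = -7 + (⅓)*(-210/109) = -7 - 70/109 = -833/109 ≈ -7.6422)
O = -4998/109 (O = 6*(-833/109) = -4998/109 ≈ -45.853)
O*(375 + 166) = -4998*(375 + 166)/109 = -4998/109*541 = -2703918/109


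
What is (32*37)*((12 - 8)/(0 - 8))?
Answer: -592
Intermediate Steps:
(32*37)*((12 - 8)/(0 - 8)) = 1184*(4/(-8)) = 1184*(4*(-1/8)) = 1184*(-1/2) = -592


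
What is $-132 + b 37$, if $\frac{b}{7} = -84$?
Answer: $-21888$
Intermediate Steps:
$b = -588$ ($b = 7 \left(-84\right) = -588$)
$-132 + b 37 = -132 - 21756 = -21888$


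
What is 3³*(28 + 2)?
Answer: 810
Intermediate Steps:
3³*(28 + 2) = 27*30 = 810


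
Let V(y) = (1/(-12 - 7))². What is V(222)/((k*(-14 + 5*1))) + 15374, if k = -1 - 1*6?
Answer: 349650883/22743 ≈ 15374.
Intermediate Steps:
V(y) = 1/361 (V(y) = (1/(-19))² = (-1/19)² = 1/361)
k = -7 (k = -1 - 6 = -7)
V(222)/((k*(-14 + 5*1))) + 15374 = 1/(361*((-7*(-14 + 5*1)))) + 15374 = 1/(361*((-7*(-14 + 5)))) + 15374 = 1/(361*((-7*(-9)))) + 15374 = (1/361)/63 + 15374 = (1/361)*(1/63) + 15374 = 1/22743 + 15374 = 349650883/22743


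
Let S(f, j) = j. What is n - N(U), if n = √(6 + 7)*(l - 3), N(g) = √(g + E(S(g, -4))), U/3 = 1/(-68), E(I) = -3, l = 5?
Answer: 2*√13 - 3*I*√391/34 ≈ 7.2111 - 1.7447*I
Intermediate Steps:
U = -3/68 (U = 3/(-68) = 3*(-1/68) = -3/68 ≈ -0.044118)
N(g) = √(-3 + g) (N(g) = √(g - 3) = √(-3 + g))
n = 2*√13 (n = √(6 + 7)*(5 - 3) = √13*2 = 2*√13 ≈ 7.2111)
n - N(U) = 2*√13 - √(-3 - 3/68) = 2*√13 - √(-207/68) = 2*√13 - 3*I*√391/34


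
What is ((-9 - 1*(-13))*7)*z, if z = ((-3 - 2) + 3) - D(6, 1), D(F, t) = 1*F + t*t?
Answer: -252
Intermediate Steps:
D(F, t) = F + t**2
z = -9 (z = ((-3 - 2) + 3) - (6 + 1**2) = (-5 + 3) - (6 + 1) = -2 - 1*7 = -2 - 7 = -9)
((-9 - 1*(-13))*7)*z = ((-9 - 1*(-13))*7)*(-9) = ((-9 + 13)*7)*(-9) = (4*7)*(-9) = 28*(-9) = -252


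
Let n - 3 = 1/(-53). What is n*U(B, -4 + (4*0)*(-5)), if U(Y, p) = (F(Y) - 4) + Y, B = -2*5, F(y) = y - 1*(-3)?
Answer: -3318/53 ≈ -62.604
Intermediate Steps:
F(y) = 3 + y (F(y) = y + 3 = 3 + y)
B = -10
U(Y, p) = -1 + 2*Y (U(Y, p) = ((3 + Y) - 4) + Y = (-1 + Y) + Y = -1 + 2*Y)
n = 158/53 (n = 3 + 1/(-53) = 3 - 1/53 = 158/53 ≈ 2.9811)
n*U(B, -4 + (4*0)*(-5)) = 158*(-1 + 2*(-10))/53 = 158*(-1 - 20)/53 = (158/53)*(-21) = -3318/53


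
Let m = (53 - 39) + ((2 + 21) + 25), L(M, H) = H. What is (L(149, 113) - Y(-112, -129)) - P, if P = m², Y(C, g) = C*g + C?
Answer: -18067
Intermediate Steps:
Y(C, g) = C + C*g
m = 62 (m = 14 + (23 + 25) = 14 + 48 = 62)
P = 3844 (P = 62² = 3844)
(L(149, 113) - Y(-112, -129)) - P = (113 - (-112)*(1 - 129)) - 1*3844 = (113 - (-112)*(-128)) - 3844 = (113 - 1*14336) - 3844 = (113 - 14336) - 3844 = -14223 - 3844 = -18067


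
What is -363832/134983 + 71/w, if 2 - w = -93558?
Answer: -34030538127/12629009480 ≈ -2.6946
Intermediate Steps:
w = 93560 (w = 2 - 1*(-93558) = 2 + 93558 = 93560)
-363832/134983 + 71/w = -363832/134983 + 71/93560 = -34030538127/12629009480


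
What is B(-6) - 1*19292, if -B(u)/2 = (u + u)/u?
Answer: -19296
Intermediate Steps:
B(u) = -4 (B(u) = -2*(u + u)/u = -2*2*u/u = -2*2 = -4)
B(-6) - 1*19292 = -4 - 1*19292 = -4 - 19292 = -19296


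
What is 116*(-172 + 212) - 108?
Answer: 4532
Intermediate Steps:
116*(-172 + 212) - 108 = 116*40 - 108 = 4640 - 108 = 4532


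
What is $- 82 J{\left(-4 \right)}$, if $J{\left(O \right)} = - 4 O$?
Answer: $-1312$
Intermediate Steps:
$- 82 J{\left(-4 \right)} = - 82 \left(\left(-4\right) \left(-4\right)\right) = \left(-82\right) 16 = -1312$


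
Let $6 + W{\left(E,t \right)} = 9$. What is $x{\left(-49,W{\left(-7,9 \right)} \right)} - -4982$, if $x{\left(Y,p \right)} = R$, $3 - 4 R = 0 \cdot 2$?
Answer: $\frac{19931}{4} \approx 4982.8$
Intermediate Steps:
$W{\left(E,t \right)} = 3$ ($W{\left(E,t \right)} = -6 + 9 = 3$)
$R = \frac{3}{4}$ ($R = \frac{3}{4} - \frac{0 \cdot 2}{4} = \frac{3}{4} - 0 = \frac{3}{4} + 0 = \frac{3}{4} \approx 0.75$)
$x{\left(Y,p \right)} = \frac{3}{4}$
$x{\left(-49,W{\left(-7,9 \right)} \right)} - -4982 = \frac{3}{4} - -4982 = \frac{3}{4} + 4982 = \frac{19931}{4}$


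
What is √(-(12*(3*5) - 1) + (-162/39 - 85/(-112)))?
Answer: I*√24166597/364 ≈ 13.505*I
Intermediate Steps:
√(-(12*(3*5) - 1) + (-162/39 - 85/(-112))) = √(-(12*15 - 1) + (-162*1/39 - 85*(-1/112))) = √(-(180 - 1) + (-54/13 + 85/112)) = √(-1*179 - 4943/1456) = √(-179 - 4943/1456) = √(-265567/1456) = I*√24166597/364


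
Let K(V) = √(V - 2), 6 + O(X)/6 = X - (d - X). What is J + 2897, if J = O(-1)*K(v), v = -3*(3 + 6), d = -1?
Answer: 2897 - 42*I*√29 ≈ 2897.0 - 226.18*I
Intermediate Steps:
v = -27 (v = -3*9 = -27)
O(X) = -30 + 12*X (O(X) = -36 + 6*(X - (-1 - X)) = -36 + 6*(X + (1 + X)) = -36 + 6*(1 + 2*X) = -36 + (6 + 12*X) = -30 + 12*X)
K(V) = √(-2 + V)
J = -42*I*√29 (J = (-30 + 12*(-1))*√(-2 - 27) = (-30 - 12)*√(-29) = -42*I*√29 ≈ -226.18*I)
J + 2897 = -42*I*√29 + 2897 = 2897 - 42*I*√29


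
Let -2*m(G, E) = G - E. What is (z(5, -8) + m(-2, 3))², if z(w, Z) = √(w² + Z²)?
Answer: 381/4 + 5*√89 ≈ 142.42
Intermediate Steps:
m(G, E) = E/2 - G/2 (m(G, E) = -(G - E)/2 = E/2 - G/2)
z(w, Z) = √(Z² + w²)
(z(5, -8) + m(-2, 3))² = (√((-8)² + 5²) + ((½)*3 - ½*(-2)))² = (√(64 + 25) + (3/2 + 1))² = (√89 + 5/2)² = (5/2 + √89)²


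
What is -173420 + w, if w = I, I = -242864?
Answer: -416284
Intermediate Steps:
w = -242864
-173420 + w = -173420 - 242864 = -416284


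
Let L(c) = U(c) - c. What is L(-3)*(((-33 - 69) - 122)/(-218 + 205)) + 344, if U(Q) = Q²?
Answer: 7160/13 ≈ 550.77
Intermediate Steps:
L(c) = c² - c
L(-3)*(((-33 - 69) - 122)/(-218 + 205)) + 344 = (-3*(-1 - 3))*(((-33 - 69) - 122)/(-218 + 205)) + 344 = (-3*(-4))*((-102 - 122)/(-13)) + 344 = 12*(-224*(-1/13)) + 344 = 12*(224/13) + 344 = 2688/13 + 344 = 7160/13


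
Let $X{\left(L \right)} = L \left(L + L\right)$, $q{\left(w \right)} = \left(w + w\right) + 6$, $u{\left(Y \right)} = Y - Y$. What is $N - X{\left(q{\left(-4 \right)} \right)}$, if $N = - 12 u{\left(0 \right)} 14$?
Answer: $-8$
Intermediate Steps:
$u{\left(Y \right)} = 0$
$q{\left(w \right)} = 6 + 2 w$ ($q{\left(w \right)} = 2 w + 6 = 6 + 2 w$)
$X{\left(L \right)} = 2 L^{2}$ ($X{\left(L \right)} = L 2 L = 2 L^{2}$)
$N = 0$ ($N = \left(-12\right) 0 \cdot 14 = 0 \cdot 14 = 0$)
$N - X{\left(q{\left(-4 \right)} \right)} = 0 - 2 \left(6 + 2 \left(-4\right)\right)^{2} = 0 - 2 \left(6 - 8\right)^{2} = 0 - 2 \left(-2\right)^{2} = 0 - 2 \cdot 4 = 0 - 8 = -8$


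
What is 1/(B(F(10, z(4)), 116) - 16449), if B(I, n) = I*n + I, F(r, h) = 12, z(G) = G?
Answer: -1/15045 ≈ -6.6467e-5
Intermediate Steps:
B(I, n) = I + I*n
1/(B(F(10, z(4)), 116) - 16449) = 1/(12*(1 + 116) - 16449) = 1/(12*117 - 16449) = 1/(1404 - 16449) = 1/(-15045) = -1/15045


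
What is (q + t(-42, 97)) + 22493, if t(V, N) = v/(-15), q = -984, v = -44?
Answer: 322679/15 ≈ 21512.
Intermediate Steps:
t(V, N) = 44/15 (t(V, N) = -44/(-15) = -44*(-1/15) = 44/15)
(q + t(-42, 97)) + 22493 = (-984 + 44/15) + 22493 = -14716/15 + 22493 = 322679/15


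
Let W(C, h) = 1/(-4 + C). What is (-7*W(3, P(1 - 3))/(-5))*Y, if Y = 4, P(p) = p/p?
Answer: -28/5 ≈ -5.6000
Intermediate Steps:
P(p) = 1
(-7*W(3, P(1 - 3))/(-5))*Y = -7/((-4 + 3)*(-5))*4 = -7*(-1)/((-1)*5)*4 = -(-7)*(-1)/5*4 = -7*⅕*4 = -7/5*4 = -28/5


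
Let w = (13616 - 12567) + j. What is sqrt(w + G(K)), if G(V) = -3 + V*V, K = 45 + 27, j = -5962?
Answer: 2*sqrt(67) ≈ 16.371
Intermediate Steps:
w = -4913 (w = (13616 - 12567) - 5962 = 1049 - 5962 = -4913)
K = 72
G(V) = -3 + V**2
sqrt(w + G(K)) = sqrt(-4913 + (-3 + 72**2)) = sqrt(-4913 + (-3 + 5184)) = sqrt(-4913 + 5181) = sqrt(268) = 2*sqrt(67)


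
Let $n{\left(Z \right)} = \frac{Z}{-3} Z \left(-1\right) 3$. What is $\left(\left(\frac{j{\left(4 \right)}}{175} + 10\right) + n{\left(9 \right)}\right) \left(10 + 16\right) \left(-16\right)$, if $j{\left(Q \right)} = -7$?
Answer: $- \frac{945984}{25} \approx -37839.0$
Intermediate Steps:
$n{\left(Z \right)} = Z^{2}$ ($n{\left(Z \right)} = Z \left(- \frac{1}{3}\right) \left(- Z\right) 3 = - \frac{Z}{3} \left(- Z\right) 3 = \frac{Z^{2}}{3} \cdot 3 = Z^{2}$)
$\left(\left(\frac{j{\left(4 \right)}}{175} + 10\right) + n{\left(9 \right)}\right) \left(10 + 16\right) \left(-16\right) = \left(\left(- \frac{7}{175} + 10\right) + 9^{2}\right) \left(10 + 16\right) \left(-16\right) = \left(\left(\left(-7\right) \frac{1}{175} + 10\right) + 81\right) 26 \left(-16\right) = \left(\left(- \frac{1}{25} + 10\right) + 81\right) \left(-416\right) = \left(\frac{249}{25} + 81\right) \left(-416\right) = \frac{2274}{25} \left(-416\right) = - \frac{945984}{25}$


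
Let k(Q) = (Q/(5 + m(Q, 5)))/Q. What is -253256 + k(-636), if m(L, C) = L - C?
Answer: -161070817/636 ≈ -2.5326e+5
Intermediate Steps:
k(Q) = 1/Q (k(Q) = (Q/(5 + (Q - 1*5)))/Q = (Q/(5 + (Q - 5)))/Q = (Q/(5 + (-5 + Q)))/Q = (Q/Q)/Q = 1/Q)
-253256 + k(-636) = -253256 + 1/(-636) = -253256 - 1/636 = -161070817/636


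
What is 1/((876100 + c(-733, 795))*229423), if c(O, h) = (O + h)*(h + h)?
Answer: 1/223614009640 ≈ 4.4720e-12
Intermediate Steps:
c(O, h) = 2*h*(O + h) (c(O, h) = (O + h)*(2*h) = 2*h*(O + h))
1/((876100 + c(-733, 795))*229423) = 1/((876100 + 2*795*(-733 + 795))*229423) = (1/229423)/(876100 + 2*795*62) = (1/229423)/(876100 + 98580) = (1/229423)/974680 = (1/974680)*(1/229423) = 1/223614009640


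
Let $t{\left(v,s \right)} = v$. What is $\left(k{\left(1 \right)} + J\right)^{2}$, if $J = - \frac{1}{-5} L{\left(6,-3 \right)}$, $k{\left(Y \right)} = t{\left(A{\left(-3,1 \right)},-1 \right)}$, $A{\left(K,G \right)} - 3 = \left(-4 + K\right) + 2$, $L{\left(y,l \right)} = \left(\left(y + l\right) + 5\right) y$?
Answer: $\frac{1444}{25} \approx 57.76$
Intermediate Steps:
$L{\left(y,l \right)} = y \left(5 + l + y\right)$ ($L{\left(y,l \right)} = \left(\left(l + y\right) + 5\right) y = \left(5 + l + y\right) y = y \left(5 + l + y\right)$)
$A{\left(K,G \right)} = 1 + K$ ($A{\left(K,G \right)} = 3 + \left(\left(-4 + K\right) + 2\right) = 3 + \left(-2 + K\right) = 1 + K$)
$k{\left(Y \right)} = -2$ ($k{\left(Y \right)} = 1 - 3 = -2$)
$J = \frac{48}{5}$ ($J = - \frac{1}{-5} \cdot 6 \left(5 - 3 + 6\right) = \left(-1\right) \left(- \frac{1}{5}\right) 6 \cdot 8 = \frac{1}{5} \cdot 48 = \frac{48}{5} \approx 9.6$)
$\left(k{\left(1 \right)} + J\right)^{2} = \left(-2 + \frac{48}{5}\right)^{2} = \left(\frac{38}{5}\right)^{2} = \frac{1444}{25}$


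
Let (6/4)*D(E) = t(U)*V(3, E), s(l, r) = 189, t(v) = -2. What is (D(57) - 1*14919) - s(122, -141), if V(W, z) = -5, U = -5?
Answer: -45304/3 ≈ -15101.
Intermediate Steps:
D(E) = 20/3 (D(E) = 2*(-2*(-5))/3 = (⅔)*10 = 20/3)
(D(57) - 1*14919) - s(122, -141) = (20/3 - 1*14919) - 1*189 = (20/3 - 14919) - 189 = -44737/3 - 189 = -45304/3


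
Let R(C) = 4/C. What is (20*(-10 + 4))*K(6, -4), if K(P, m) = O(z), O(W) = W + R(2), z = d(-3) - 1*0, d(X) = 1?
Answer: -360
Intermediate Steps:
z = 1 (z = 1 - 1*0 = 1 + 0 = 1)
O(W) = 2 + W (O(W) = W + 4/2 = W + 4*(½) = W + 2 = 2 + W)
K(P, m) = 3 (K(P, m) = 2 + 1 = 3)
(20*(-10 + 4))*K(6, -4) = (20*(-10 + 4))*3 = (20*(-6))*3 = -120*3 = -360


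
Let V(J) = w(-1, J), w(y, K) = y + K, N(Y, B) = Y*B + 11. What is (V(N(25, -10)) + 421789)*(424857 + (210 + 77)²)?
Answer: 213820613074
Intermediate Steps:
N(Y, B) = 11 + B*Y (N(Y, B) = B*Y + 11 = 11 + B*Y)
w(y, K) = K + y
V(J) = -1 + J (V(J) = J - 1 = -1 + J)
(V(N(25, -10)) + 421789)*(424857 + (210 + 77)²) = ((-1 + (11 - 10*25)) + 421789)*(424857 + (210 + 77)²) = ((-1 + (11 - 250)) + 421789)*(424857 + 287²) = ((-1 - 239) + 421789)*(424857 + 82369) = (-240 + 421789)*507226 = 421549*507226 = 213820613074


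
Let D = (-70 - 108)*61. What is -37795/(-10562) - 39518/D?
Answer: 413883613/57341098 ≈ 7.2179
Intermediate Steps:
D = -10858 (D = -178*61 = -10858)
-37795/(-10562) - 39518/D = -37795/(-10562) - 39518/(-10858) = -37795*(-1/10562) - 39518*(-1/10858) = 37795/10562 + 19759/5429 = 413883613/57341098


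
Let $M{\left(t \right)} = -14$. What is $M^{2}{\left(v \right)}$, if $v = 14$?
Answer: $196$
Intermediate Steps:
$M^{2}{\left(v \right)} = \left(-14\right)^{2} = 196$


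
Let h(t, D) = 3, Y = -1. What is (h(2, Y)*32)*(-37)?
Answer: -3552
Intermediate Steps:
(h(2, Y)*32)*(-37) = (3*32)*(-37) = 96*(-37) = -3552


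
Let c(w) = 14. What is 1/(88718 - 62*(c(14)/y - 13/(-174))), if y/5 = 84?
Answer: 435/38589416 ≈ 1.1273e-5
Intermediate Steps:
y = 420 (y = 5*84 = 420)
1/(88718 - 62*(c(14)/y - 13/(-174))) = 1/(88718 - 62*(14/420 - 13/(-174))) = 1/(88718 - 62*(14*(1/420) - 13*(-1/174))) = 1/(88718 - 62*(1/30 + 13/174)) = 1/(88718 - 62*47/435) = 1/(88718 - 2914/435) = 1/(38589416/435) = 435/38589416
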